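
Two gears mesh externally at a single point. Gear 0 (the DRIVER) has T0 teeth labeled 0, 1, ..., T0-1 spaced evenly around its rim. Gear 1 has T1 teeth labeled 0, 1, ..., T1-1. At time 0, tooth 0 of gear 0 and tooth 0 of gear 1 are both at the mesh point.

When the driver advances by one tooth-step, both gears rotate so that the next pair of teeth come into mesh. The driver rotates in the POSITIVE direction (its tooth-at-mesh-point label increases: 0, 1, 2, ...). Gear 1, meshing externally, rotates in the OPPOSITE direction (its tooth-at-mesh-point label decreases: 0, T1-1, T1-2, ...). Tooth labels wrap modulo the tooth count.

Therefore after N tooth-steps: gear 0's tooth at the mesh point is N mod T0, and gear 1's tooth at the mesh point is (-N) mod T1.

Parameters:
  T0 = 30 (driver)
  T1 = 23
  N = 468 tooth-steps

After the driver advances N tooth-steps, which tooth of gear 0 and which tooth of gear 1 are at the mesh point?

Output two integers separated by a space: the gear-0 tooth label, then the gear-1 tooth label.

Answer: 18 15

Derivation:
Gear 0 (driver, T0=30): tooth at mesh = N mod T0
  468 = 15 * 30 + 18, so 468 mod 30 = 18
  gear 0 tooth = 18
Gear 1 (driven, T1=23): tooth at mesh = (-N) mod T1
  468 = 20 * 23 + 8, so 468 mod 23 = 8
  (-468) mod 23 = (-8) mod 23 = 23 - 8 = 15
Mesh after 468 steps: gear-0 tooth 18 meets gear-1 tooth 15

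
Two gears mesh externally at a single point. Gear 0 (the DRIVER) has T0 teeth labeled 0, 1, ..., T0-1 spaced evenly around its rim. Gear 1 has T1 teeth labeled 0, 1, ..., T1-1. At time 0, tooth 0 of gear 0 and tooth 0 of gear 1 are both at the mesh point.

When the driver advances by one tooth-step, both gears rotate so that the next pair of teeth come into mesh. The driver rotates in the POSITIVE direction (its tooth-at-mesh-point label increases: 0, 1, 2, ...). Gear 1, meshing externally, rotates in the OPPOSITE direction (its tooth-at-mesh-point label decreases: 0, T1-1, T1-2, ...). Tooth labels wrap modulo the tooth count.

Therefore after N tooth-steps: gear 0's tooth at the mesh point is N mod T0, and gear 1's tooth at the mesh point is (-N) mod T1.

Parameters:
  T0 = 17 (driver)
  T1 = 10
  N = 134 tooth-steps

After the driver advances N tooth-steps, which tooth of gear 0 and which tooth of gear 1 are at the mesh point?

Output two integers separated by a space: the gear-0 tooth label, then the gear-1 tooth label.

Answer: 15 6

Derivation:
Gear 0 (driver, T0=17): tooth at mesh = N mod T0
  134 = 7 * 17 + 15, so 134 mod 17 = 15
  gear 0 tooth = 15
Gear 1 (driven, T1=10): tooth at mesh = (-N) mod T1
  134 = 13 * 10 + 4, so 134 mod 10 = 4
  (-134) mod 10 = (-4) mod 10 = 10 - 4 = 6
Mesh after 134 steps: gear-0 tooth 15 meets gear-1 tooth 6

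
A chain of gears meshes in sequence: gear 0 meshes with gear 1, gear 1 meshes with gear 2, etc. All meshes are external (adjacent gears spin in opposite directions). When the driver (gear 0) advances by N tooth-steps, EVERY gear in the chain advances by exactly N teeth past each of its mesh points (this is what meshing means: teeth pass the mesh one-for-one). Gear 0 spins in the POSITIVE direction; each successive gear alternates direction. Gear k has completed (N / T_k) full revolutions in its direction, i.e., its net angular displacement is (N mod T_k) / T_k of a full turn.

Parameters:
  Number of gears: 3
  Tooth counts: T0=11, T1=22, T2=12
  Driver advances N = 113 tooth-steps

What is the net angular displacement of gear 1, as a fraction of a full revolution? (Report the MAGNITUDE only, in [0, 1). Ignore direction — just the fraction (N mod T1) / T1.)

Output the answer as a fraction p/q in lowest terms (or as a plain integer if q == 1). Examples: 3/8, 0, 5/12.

Chain of 3 gears, tooth counts: [11, 22, 12]
  gear 0: T0=11, direction=positive, advance = 113 mod 11 = 3 teeth = 3/11 turn
  gear 1: T1=22, direction=negative, advance = 113 mod 22 = 3 teeth = 3/22 turn
  gear 2: T2=12, direction=positive, advance = 113 mod 12 = 5 teeth = 5/12 turn
Gear 1: 113 mod 22 = 3
Fraction = 3 / 22 = 3/22 (gcd(3,22)=1) = 3/22

Answer: 3/22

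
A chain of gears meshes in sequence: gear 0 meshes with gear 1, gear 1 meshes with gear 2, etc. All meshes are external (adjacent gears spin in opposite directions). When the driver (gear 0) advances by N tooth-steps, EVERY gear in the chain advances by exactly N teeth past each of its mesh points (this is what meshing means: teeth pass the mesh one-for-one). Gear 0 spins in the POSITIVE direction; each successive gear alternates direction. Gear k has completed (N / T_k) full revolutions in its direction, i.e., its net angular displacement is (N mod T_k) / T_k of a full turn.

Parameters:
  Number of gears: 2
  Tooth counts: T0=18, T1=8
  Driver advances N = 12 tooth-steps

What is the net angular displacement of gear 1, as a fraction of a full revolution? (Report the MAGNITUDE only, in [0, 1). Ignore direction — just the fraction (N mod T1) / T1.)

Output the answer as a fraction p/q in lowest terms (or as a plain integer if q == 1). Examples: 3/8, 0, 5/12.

Answer: 1/2

Derivation:
Chain of 2 gears, tooth counts: [18, 8]
  gear 0: T0=18, direction=positive, advance = 12 mod 18 = 12 teeth = 12/18 turn
  gear 1: T1=8, direction=negative, advance = 12 mod 8 = 4 teeth = 4/8 turn
Gear 1: 12 mod 8 = 4
Fraction = 4 / 8 = 1/2 (gcd(4,8)=4) = 1/2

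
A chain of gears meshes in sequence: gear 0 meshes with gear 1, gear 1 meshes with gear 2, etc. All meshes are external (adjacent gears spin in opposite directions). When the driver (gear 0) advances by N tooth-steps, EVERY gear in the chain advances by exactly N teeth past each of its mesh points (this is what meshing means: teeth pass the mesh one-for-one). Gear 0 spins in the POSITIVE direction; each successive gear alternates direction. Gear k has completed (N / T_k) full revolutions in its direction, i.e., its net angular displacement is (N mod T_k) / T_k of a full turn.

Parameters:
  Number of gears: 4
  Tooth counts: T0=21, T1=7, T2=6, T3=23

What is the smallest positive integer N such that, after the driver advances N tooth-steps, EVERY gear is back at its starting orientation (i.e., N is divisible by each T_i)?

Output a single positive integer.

Gear k returns to start when N is a multiple of T_k.
All gears at start simultaneously when N is a common multiple of [21, 7, 6, 23]; the smallest such N is lcm(21, 7, 6, 23).
Start: lcm = T0 = 21
Fold in T1=7: gcd(21, 7) = 7; lcm(21, 7) = 21 * 7 / 7 = 147 / 7 = 21
Fold in T2=6: gcd(21, 6) = 3; lcm(21, 6) = 21 * 6 / 3 = 126 / 3 = 42
Fold in T3=23: gcd(42, 23) = 1; lcm(42, 23) = 42 * 23 / 1 = 966 / 1 = 966
Full cycle length = 966

Answer: 966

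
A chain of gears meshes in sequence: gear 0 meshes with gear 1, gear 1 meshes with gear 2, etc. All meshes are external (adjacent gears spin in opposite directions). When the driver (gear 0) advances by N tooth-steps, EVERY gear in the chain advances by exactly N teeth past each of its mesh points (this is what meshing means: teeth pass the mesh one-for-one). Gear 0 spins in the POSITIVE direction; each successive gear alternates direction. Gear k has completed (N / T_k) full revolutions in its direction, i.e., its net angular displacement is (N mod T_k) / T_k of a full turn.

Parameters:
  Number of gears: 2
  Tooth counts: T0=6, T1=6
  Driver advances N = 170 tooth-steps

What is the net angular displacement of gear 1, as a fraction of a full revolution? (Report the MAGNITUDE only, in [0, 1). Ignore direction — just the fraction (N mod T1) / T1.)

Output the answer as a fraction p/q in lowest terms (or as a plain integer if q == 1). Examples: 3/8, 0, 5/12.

Chain of 2 gears, tooth counts: [6, 6]
  gear 0: T0=6, direction=positive, advance = 170 mod 6 = 2 teeth = 2/6 turn
  gear 1: T1=6, direction=negative, advance = 170 mod 6 = 2 teeth = 2/6 turn
Gear 1: 170 mod 6 = 2
Fraction = 2 / 6 = 1/3 (gcd(2,6)=2) = 1/3

Answer: 1/3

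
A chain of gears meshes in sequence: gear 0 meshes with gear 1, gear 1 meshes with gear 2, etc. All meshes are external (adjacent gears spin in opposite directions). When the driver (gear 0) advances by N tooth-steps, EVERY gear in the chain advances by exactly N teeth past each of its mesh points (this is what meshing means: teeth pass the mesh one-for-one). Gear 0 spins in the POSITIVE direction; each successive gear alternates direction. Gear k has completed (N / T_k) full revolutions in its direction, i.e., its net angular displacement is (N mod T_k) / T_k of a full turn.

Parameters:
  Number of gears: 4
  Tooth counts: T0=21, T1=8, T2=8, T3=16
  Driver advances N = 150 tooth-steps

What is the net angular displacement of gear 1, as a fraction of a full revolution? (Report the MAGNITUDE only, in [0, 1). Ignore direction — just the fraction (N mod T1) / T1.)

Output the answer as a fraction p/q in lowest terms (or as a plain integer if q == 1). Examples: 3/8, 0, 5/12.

Answer: 3/4

Derivation:
Chain of 4 gears, tooth counts: [21, 8, 8, 16]
  gear 0: T0=21, direction=positive, advance = 150 mod 21 = 3 teeth = 3/21 turn
  gear 1: T1=8, direction=negative, advance = 150 mod 8 = 6 teeth = 6/8 turn
  gear 2: T2=8, direction=positive, advance = 150 mod 8 = 6 teeth = 6/8 turn
  gear 3: T3=16, direction=negative, advance = 150 mod 16 = 6 teeth = 6/16 turn
Gear 1: 150 mod 8 = 6
Fraction = 6 / 8 = 3/4 (gcd(6,8)=2) = 3/4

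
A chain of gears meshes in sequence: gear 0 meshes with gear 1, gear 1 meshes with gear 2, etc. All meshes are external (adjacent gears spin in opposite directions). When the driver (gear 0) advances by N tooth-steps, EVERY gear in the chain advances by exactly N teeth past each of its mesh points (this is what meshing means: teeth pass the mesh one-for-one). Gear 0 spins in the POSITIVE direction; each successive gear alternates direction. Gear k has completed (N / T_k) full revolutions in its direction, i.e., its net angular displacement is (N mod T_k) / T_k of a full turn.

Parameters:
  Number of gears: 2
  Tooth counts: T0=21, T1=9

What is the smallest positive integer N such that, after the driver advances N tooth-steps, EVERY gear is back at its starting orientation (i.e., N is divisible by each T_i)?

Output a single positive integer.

Gear k returns to start when N is a multiple of T_k.
All gears at start simultaneously when N is a common multiple of [21, 9]; the smallest such N is lcm(21, 9).
Start: lcm = T0 = 21
Fold in T1=9: gcd(21, 9) = 3; lcm(21, 9) = 21 * 9 / 3 = 189 / 3 = 63
Full cycle length = 63

Answer: 63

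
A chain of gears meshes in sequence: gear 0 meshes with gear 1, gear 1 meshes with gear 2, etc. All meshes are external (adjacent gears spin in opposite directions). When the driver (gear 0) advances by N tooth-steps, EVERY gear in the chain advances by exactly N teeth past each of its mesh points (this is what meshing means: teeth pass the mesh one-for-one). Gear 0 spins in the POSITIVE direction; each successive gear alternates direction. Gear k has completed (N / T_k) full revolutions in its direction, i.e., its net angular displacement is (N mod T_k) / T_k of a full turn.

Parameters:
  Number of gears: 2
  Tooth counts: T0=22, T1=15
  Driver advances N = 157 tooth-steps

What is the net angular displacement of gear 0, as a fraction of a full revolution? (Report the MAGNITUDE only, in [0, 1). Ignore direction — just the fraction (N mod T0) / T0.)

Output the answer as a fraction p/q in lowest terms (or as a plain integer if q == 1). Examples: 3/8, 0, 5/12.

Answer: 3/22

Derivation:
Chain of 2 gears, tooth counts: [22, 15]
  gear 0: T0=22, direction=positive, advance = 157 mod 22 = 3 teeth = 3/22 turn
  gear 1: T1=15, direction=negative, advance = 157 mod 15 = 7 teeth = 7/15 turn
Gear 0: 157 mod 22 = 3
Fraction = 3 / 22 = 3/22 (gcd(3,22)=1) = 3/22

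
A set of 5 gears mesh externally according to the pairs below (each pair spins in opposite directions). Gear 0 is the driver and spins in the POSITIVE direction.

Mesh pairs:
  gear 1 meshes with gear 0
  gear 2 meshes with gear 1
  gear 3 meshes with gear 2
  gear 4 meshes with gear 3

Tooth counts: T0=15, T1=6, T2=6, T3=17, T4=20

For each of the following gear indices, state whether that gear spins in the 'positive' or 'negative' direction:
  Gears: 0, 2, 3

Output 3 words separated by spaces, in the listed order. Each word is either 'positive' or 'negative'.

Gear 0 (driver): positive (depth 0)
  gear 1: meshes with gear 0 -> depth 1 -> negative (opposite of gear 0)
  gear 2: meshes with gear 1 -> depth 2 -> positive (opposite of gear 1)
  gear 3: meshes with gear 2 -> depth 3 -> negative (opposite of gear 2)
  gear 4: meshes with gear 3 -> depth 4 -> positive (opposite of gear 3)
Queried indices 0, 2, 3 -> positive, positive, negative

Answer: positive positive negative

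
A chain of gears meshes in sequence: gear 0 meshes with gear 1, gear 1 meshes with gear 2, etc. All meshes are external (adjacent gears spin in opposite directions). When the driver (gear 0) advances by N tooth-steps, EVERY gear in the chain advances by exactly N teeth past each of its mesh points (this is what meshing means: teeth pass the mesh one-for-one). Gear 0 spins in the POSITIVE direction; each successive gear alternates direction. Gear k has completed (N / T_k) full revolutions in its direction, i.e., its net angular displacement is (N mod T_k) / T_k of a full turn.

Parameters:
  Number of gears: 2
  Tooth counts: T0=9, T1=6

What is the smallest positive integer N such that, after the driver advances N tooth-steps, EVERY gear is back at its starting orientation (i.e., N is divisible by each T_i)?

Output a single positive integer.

Answer: 18

Derivation:
Gear k returns to start when N is a multiple of T_k.
All gears at start simultaneously when N is a common multiple of [9, 6]; the smallest such N is lcm(9, 6).
Start: lcm = T0 = 9
Fold in T1=6: gcd(9, 6) = 3; lcm(9, 6) = 9 * 6 / 3 = 54 / 3 = 18
Full cycle length = 18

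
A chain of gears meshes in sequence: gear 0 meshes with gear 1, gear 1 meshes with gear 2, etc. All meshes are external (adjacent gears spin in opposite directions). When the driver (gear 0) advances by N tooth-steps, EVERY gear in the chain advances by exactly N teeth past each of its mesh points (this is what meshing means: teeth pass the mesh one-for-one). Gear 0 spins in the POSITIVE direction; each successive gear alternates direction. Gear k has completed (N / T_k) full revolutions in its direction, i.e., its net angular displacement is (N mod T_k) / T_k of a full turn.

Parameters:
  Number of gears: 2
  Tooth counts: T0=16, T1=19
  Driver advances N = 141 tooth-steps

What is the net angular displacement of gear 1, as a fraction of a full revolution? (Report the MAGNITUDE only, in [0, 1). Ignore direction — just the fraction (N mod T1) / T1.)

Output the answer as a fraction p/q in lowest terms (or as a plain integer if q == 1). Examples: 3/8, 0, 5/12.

Chain of 2 gears, tooth counts: [16, 19]
  gear 0: T0=16, direction=positive, advance = 141 mod 16 = 13 teeth = 13/16 turn
  gear 1: T1=19, direction=negative, advance = 141 mod 19 = 8 teeth = 8/19 turn
Gear 1: 141 mod 19 = 8
Fraction = 8 / 19 = 8/19 (gcd(8,19)=1) = 8/19

Answer: 8/19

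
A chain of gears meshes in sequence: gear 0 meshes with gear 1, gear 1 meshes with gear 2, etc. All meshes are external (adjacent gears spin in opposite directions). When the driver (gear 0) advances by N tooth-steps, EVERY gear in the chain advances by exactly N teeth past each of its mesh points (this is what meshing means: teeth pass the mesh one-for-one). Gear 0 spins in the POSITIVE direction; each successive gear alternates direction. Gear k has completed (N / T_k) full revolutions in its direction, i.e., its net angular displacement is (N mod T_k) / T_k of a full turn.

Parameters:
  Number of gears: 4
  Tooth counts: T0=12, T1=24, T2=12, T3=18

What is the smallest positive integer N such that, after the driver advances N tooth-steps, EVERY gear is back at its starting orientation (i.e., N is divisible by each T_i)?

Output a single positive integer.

Gear k returns to start when N is a multiple of T_k.
All gears at start simultaneously when N is a common multiple of [12, 24, 12, 18]; the smallest such N is lcm(12, 24, 12, 18).
Start: lcm = T0 = 12
Fold in T1=24: gcd(12, 24) = 12; lcm(12, 24) = 12 * 24 / 12 = 288 / 12 = 24
Fold in T2=12: gcd(24, 12) = 12; lcm(24, 12) = 24 * 12 / 12 = 288 / 12 = 24
Fold in T3=18: gcd(24, 18) = 6; lcm(24, 18) = 24 * 18 / 6 = 432 / 6 = 72
Full cycle length = 72

Answer: 72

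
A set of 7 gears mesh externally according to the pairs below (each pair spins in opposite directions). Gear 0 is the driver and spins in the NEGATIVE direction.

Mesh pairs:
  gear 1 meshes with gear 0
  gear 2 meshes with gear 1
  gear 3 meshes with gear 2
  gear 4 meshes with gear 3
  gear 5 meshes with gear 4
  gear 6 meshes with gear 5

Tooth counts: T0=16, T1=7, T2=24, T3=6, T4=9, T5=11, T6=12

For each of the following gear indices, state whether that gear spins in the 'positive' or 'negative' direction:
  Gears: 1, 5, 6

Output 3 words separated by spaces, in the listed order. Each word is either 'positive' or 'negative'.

Answer: positive positive negative

Derivation:
Gear 0 (driver): negative (depth 0)
  gear 1: meshes with gear 0 -> depth 1 -> positive (opposite of gear 0)
  gear 2: meshes with gear 1 -> depth 2 -> negative (opposite of gear 1)
  gear 3: meshes with gear 2 -> depth 3 -> positive (opposite of gear 2)
  gear 4: meshes with gear 3 -> depth 4 -> negative (opposite of gear 3)
  gear 5: meshes with gear 4 -> depth 5 -> positive (opposite of gear 4)
  gear 6: meshes with gear 5 -> depth 6 -> negative (opposite of gear 5)
Queried indices 1, 5, 6 -> positive, positive, negative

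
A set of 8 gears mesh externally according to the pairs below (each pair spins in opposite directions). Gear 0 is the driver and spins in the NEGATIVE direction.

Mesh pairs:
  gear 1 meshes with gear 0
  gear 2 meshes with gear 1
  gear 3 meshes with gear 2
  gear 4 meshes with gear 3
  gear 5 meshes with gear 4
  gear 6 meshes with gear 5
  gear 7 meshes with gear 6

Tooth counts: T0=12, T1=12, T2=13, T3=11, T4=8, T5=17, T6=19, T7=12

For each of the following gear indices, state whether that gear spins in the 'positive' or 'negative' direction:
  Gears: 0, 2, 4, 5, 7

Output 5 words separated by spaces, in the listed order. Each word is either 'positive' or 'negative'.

Gear 0 (driver): negative (depth 0)
  gear 1: meshes with gear 0 -> depth 1 -> positive (opposite of gear 0)
  gear 2: meshes with gear 1 -> depth 2 -> negative (opposite of gear 1)
  gear 3: meshes with gear 2 -> depth 3 -> positive (opposite of gear 2)
  gear 4: meshes with gear 3 -> depth 4 -> negative (opposite of gear 3)
  gear 5: meshes with gear 4 -> depth 5 -> positive (opposite of gear 4)
  gear 6: meshes with gear 5 -> depth 6 -> negative (opposite of gear 5)
  gear 7: meshes with gear 6 -> depth 7 -> positive (opposite of gear 6)
Queried indices 0, 2, 4, 5, 7 -> negative, negative, negative, positive, positive

Answer: negative negative negative positive positive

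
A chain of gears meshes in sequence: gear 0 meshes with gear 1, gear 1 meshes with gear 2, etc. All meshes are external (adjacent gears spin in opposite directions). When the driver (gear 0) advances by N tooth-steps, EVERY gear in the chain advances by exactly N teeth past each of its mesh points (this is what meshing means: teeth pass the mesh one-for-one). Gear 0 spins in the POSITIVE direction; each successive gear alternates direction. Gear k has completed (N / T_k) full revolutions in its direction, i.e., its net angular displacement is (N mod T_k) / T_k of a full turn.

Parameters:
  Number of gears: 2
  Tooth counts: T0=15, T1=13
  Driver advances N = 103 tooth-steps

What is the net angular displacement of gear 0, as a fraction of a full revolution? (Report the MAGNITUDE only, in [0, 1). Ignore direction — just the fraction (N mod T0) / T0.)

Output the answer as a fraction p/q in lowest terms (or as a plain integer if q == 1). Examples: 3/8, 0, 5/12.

Answer: 13/15

Derivation:
Chain of 2 gears, tooth counts: [15, 13]
  gear 0: T0=15, direction=positive, advance = 103 mod 15 = 13 teeth = 13/15 turn
  gear 1: T1=13, direction=negative, advance = 103 mod 13 = 12 teeth = 12/13 turn
Gear 0: 103 mod 15 = 13
Fraction = 13 / 15 = 13/15 (gcd(13,15)=1) = 13/15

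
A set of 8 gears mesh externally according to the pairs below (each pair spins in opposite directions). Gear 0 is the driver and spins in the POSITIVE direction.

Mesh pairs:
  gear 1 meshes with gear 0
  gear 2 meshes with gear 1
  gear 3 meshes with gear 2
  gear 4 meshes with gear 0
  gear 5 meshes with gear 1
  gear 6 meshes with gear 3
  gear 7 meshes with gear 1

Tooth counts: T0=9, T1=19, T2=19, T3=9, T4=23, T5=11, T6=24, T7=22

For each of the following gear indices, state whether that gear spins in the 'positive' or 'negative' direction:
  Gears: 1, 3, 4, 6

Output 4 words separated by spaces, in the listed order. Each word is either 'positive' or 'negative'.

Answer: negative negative negative positive

Derivation:
Gear 0 (driver): positive (depth 0)
  gear 1: meshes with gear 0 -> depth 1 -> negative (opposite of gear 0)
  gear 2: meshes with gear 1 -> depth 2 -> positive (opposite of gear 1)
  gear 3: meshes with gear 2 -> depth 3 -> negative (opposite of gear 2)
  gear 4: meshes with gear 0 -> depth 1 -> negative (opposite of gear 0)
  gear 5: meshes with gear 1 -> depth 2 -> positive (opposite of gear 1)
  gear 6: meshes with gear 3 -> depth 4 -> positive (opposite of gear 3)
  gear 7: meshes with gear 1 -> depth 2 -> positive (opposite of gear 1)
Queried indices 1, 3, 4, 6 -> negative, negative, negative, positive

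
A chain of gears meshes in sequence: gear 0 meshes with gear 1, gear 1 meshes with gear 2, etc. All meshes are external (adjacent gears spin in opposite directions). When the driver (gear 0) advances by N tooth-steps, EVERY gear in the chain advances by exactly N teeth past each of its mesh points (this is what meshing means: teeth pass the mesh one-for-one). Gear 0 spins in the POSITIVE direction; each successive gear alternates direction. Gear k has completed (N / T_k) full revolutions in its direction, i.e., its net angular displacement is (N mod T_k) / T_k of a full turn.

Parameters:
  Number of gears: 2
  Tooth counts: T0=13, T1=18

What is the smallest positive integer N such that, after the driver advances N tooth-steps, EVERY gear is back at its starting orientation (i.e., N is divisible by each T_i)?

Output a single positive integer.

Answer: 234

Derivation:
Gear k returns to start when N is a multiple of T_k.
All gears at start simultaneously when N is a common multiple of [13, 18]; the smallest such N is lcm(13, 18).
Start: lcm = T0 = 13
Fold in T1=18: gcd(13, 18) = 1; lcm(13, 18) = 13 * 18 / 1 = 234 / 1 = 234
Full cycle length = 234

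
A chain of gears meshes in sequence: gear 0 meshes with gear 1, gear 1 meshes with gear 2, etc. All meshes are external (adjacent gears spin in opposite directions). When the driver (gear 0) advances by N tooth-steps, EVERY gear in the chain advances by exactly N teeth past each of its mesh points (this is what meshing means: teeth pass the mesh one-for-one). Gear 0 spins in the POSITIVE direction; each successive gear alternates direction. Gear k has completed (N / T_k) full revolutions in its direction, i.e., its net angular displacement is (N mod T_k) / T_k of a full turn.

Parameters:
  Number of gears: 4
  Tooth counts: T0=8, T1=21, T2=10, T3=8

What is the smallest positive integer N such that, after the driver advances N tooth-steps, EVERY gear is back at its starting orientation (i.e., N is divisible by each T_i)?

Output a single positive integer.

Answer: 840

Derivation:
Gear k returns to start when N is a multiple of T_k.
All gears at start simultaneously when N is a common multiple of [8, 21, 10, 8]; the smallest such N is lcm(8, 21, 10, 8).
Start: lcm = T0 = 8
Fold in T1=21: gcd(8, 21) = 1; lcm(8, 21) = 8 * 21 / 1 = 168 / 1 = 168
Fold in T2=10: gcd(168, 10) = 2; lcm(168, 10) = 168 * 10 / 2 = 1680 / 2 = 840
Fold in T3=8: gcd(840, 8) = 8; lcm(840, 8) = 840 * 8 / 8 = 6720 / 8 = 840
Full cycle length = 840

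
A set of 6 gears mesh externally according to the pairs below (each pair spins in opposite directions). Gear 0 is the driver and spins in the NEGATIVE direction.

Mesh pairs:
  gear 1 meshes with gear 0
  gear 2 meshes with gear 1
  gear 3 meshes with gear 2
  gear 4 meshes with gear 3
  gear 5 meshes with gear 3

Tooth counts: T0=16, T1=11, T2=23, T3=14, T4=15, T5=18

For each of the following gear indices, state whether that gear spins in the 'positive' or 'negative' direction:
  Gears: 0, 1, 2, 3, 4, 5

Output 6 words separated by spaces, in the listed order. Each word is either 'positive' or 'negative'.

Gear 0 (driver): negative (depth 0)
  gear 1: meshes with gear 0 -> depth 1 -> positive (opposite of gear 0)
  gear 2: meshes with gear 1 -> depth 2 -> negative (opposite of gear 1)
  gear 3: meshes with gear 2 -> depth 3 -> positive (opposite of gear 2)
  gear 4: meshes with gear 3 -> depth 4 -> negative (opposite of gear 3)
  gear 5: meshes with gear 3 -> depth 4 -> negative (opposite of gear 3)
Queried indices 0, 1, 2, 3, 4, 5 -> negative, positive, negative, positive, negative, negative

Answer: negative positive negative positive negative negative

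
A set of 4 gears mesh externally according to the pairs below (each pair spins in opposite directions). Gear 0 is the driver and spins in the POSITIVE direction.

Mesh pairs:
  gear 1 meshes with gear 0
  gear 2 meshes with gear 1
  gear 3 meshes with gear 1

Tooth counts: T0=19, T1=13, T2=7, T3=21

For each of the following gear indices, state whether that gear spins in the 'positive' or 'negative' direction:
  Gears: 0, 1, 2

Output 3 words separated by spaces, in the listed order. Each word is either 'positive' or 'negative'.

Answer: positive negative positive

Derivation:
Gear 0 (driver): positive (depth 0)
  gear 1: meshes with gear 0 -> depth 1 -> negative (opposite of gear 0)
  gear 2: meshes with gear 1 -> depth 2 -> positive (opposite of gear 1)
  gear 3: meshes with gear 1 -> depth 2 -> positive (opposite of gear 1)
Queried indices 0, 1, 2 -> positive, negative, positive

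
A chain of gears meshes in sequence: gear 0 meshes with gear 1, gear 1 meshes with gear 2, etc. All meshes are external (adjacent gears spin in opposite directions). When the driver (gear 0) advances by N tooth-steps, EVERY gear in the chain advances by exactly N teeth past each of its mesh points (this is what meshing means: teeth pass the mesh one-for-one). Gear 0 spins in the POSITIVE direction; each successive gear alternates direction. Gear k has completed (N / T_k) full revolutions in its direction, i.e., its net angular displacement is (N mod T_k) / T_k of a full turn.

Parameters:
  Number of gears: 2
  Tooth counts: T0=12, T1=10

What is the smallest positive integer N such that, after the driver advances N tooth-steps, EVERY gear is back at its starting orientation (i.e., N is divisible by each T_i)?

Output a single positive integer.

Answer: 60

Derivation:
Gear k returns to start when N is a multiple of T_k.
All gears at start simultaneously when N is a common multiple of [12, 10]; the smallest such N is lcm(12, 10).
Start: lcm = T0 = 12
Fold in T1=10: gcd(12, 10) = 2; lcm(12, 10) = 12 * 10 / 2 = 120 / 2 = 60
Full cycle length = 60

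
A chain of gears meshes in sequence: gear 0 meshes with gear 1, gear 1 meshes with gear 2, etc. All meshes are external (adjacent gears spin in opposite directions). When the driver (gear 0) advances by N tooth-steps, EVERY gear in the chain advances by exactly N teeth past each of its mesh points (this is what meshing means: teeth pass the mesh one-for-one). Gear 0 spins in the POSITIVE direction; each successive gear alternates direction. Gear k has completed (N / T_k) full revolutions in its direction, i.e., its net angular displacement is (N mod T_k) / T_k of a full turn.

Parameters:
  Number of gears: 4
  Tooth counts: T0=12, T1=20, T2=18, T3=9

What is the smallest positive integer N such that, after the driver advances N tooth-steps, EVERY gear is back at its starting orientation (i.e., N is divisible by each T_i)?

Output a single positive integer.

Gear k returns to start when N is a multiple of T_k.
All gears at start simultaneously when N is a common multiple of [12, 20, 18, 9]; the smallest such N is lcm(12, 20, 18, 9).
Start: lcm = T0 = 12
Fold in T1=20: gcd(12, 20) = 4; lcm(12, 20) = 12 * 20 / 4 = 240 / 4 = 60
Fold in T2=18: gcd(60, 18) = 6; lcm(60, 18) = 60 * 18 / 6 = 1080 / 6 = 180
Fold in T3=9: gcd(180, 9) = 9; lcm(180, 9) = 180 * 9 / 9 = 1620 / 9 = 180
Full cycle length = 180

Answer: 180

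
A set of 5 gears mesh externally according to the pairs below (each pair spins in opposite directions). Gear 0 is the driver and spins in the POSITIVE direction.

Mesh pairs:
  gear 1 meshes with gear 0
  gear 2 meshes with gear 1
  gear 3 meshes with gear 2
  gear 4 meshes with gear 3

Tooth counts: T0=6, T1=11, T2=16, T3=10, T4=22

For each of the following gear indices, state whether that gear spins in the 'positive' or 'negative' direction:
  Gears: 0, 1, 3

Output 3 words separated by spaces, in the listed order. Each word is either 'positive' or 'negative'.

Gear 0 (driver): positive (depth 0)
  gear 1: meshes with gear 0 -> depth 1 -> negative (opposite of gear 0)
  gear 2: meshes with gear 1 -> depth 2 -> positive (opposite of gear 1)
  gear 3: meshes with gear 2 -> depth 3 -> negative (opposite of gear 2)
  gear 4: meshes with gear 3 -> depth 4 -> positive (opposite of gear 3)
Queried indices 0, 1, 3 -> positive, negative, negative

Answer: positive negative negative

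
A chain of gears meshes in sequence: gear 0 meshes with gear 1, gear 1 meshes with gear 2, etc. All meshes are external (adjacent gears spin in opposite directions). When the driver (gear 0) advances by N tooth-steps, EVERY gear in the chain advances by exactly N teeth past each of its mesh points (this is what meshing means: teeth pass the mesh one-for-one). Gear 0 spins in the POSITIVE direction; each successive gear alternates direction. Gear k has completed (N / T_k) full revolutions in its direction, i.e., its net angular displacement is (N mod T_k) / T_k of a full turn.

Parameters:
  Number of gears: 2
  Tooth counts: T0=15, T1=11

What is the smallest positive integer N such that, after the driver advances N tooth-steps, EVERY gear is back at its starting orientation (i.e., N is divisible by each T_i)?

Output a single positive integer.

Gear k returns to start when N is a multiple of T_k.
All gears at start simultaneously when N is a common multiple of [15, 11]; the smallest such N is lcm(15, 11).
Start: lcm = T0 = 15
Fold in T1=11: gcd(15, 11) = 1; lcm(15, 11) = 15 * 11 / 1 = 165 / 1 = 165
Full cycle length = 165

Answer: 165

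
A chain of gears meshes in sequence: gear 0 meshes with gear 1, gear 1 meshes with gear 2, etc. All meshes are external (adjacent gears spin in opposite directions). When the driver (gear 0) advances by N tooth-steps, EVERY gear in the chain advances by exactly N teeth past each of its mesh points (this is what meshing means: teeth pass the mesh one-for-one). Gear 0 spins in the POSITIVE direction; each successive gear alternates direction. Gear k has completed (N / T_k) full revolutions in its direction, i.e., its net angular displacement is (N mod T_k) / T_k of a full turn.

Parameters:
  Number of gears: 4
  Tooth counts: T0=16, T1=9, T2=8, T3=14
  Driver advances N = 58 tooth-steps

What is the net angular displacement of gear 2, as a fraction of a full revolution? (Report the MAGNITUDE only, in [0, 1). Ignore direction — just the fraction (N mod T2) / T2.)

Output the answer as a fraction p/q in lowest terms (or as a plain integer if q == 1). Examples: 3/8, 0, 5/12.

Chain of 4 gears, tooth counts: [16, 9, 8, 14]
  gear 0: T0=16, direction=positive, advance = 58 mod 16 = 10 teeth = 10/16 turn
  gear 1: T1=9, direction=negative, advance = 58 mod 9 = 4 teeth = 4/9 turn
  gear 2: T2=8, direction=positive, advance = 58 mod 8 = 2 teeth = 2/8 turn
  gear 3: T3=14, direction=negative, advance = 58 mod 14 = 2 teeth = 2/14 turn
Gear 2: 58 mod 8 = 2
Fraction = 2 / 8 = 1/4 (gcd(2,8)=2) = 1/4

Answer: 1/4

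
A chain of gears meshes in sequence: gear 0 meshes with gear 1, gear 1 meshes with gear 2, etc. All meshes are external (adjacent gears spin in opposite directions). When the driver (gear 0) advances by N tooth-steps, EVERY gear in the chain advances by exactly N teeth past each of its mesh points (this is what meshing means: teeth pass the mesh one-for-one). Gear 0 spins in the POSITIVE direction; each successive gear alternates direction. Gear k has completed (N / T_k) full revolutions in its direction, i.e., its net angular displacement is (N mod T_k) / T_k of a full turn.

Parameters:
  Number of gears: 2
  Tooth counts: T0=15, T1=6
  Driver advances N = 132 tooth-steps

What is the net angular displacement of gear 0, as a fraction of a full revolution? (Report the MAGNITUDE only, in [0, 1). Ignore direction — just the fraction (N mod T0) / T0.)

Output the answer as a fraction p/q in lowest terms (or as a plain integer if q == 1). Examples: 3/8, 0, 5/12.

Answer: 4/5

Derivation:
Chain of 2 gears, tooth counts: [15, 6]
  gear 0: T0=15, direction=positive, advance = 132 mod 15 = 12 teeth = 12/15 turn
  gear 1: T1=6, direction=negative, advance = 132 mod 6 = 0 teeth = 0/6 turn
Gear 0: 132 mod 15 = 12
Fraction = 12 / 15 = 4/5 (gcd(12,15)=3) = 4/5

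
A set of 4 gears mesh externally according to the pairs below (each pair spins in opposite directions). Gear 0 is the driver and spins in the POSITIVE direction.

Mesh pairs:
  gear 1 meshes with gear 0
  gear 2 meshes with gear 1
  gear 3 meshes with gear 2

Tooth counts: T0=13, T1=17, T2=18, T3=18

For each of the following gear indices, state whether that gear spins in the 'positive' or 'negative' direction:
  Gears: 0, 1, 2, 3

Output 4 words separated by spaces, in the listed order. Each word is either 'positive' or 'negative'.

Gear 0 (driver): positive (depth 0)
  gear 1: meshes with gear 0 -> depth 1 -> negative (opposite of gear 0)
  gear 2: meshes with gear 1 -> depth 2 -> positive (opposite of gear 1)
  gear 3: meshes with gear 2 -> depth 3 -> negative (opposite of gear 2)
Queried indices 0, 1, 2, 3 -> positive, negative, positive, negative

Answer: positive negative positive negative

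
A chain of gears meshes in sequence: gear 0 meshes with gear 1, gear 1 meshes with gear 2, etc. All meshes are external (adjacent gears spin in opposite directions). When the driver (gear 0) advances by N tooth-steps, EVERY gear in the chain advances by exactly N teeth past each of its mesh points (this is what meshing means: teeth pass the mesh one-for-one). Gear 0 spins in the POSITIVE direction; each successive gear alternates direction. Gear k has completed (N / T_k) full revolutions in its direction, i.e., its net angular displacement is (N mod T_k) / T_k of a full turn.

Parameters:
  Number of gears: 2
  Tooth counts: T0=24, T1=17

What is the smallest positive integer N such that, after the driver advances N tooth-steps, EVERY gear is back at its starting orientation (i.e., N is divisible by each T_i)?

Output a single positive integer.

Gear k returns to start when N is a multiple of T_k.
All gears at start simultaneously when N is a common multiple of [24, 17]; the smallest such N is lcm(24, 17).
Start: lcm = T0 = 24
Fold in T1=17: gcd(24, 17) = 1; lcm(24, 17) = 24 * 17 / 1 = 408 / 1 = 408
Full cycle length = 408

Answer: 408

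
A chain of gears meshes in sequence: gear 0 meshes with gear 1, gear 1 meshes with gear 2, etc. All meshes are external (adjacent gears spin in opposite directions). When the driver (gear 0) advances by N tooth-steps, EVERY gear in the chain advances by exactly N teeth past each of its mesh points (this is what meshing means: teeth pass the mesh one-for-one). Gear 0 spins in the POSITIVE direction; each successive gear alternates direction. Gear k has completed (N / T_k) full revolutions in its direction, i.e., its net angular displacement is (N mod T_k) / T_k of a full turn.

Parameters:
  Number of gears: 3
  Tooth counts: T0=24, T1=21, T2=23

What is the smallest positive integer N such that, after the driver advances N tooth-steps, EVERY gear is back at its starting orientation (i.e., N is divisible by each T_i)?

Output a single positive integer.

Answer: 3864

Derivation:
Gear k returns to start when N is a multiple of T_k.
All gears at start simultaneously when N is a common multiple of [24, 21, 23]; the smallest such N is lcm(24, 21, 23).
Start: lcm = T0 = 24
Fold in T1=21: gcd(24, 21) = 3; lcm(24, 21) = 24 * 21 / 3 = 504 / 3 = 168
Fold in T2=23: gcd(168, 23) = 1; lcm(168, 23) = 168 * 23 / 1 = 3864 / 1 = 3864
Full cycle length = 3864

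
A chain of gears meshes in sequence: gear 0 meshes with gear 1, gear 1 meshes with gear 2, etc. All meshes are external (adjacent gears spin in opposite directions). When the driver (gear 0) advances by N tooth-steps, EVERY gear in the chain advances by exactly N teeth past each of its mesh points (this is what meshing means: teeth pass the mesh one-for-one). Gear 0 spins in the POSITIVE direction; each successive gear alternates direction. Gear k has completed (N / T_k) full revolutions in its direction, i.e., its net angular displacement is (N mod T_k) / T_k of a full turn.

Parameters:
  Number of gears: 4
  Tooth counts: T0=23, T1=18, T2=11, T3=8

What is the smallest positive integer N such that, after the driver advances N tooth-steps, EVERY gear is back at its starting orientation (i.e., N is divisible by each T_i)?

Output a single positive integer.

Gear k returns to start when N is a multiple of T_k.
All gears at start simultaneously when N is a common multiple of [23, 18, 11, 8]; the smallest such N is lcm(23, 18, 11, 8).
Start: lcm = T0 = 23
Fold in T1=18: gcd(23, 18) = 1; lcm(23, 18) = 23 * 18 / 1 = 414 / 1 = 414
Fold in T2=11: gcd(414, 11) = 1; lcm(414, 11) = 414 * 11 / 1 = 4554 / 1 = 4554
Fold in T3=8: gcd(4554, 8) = 2; lcm(4554, 8) = 4554 * 8 / 2 = 36432 / 2 = 18216
Full cycle length = 18216

Answer: 18216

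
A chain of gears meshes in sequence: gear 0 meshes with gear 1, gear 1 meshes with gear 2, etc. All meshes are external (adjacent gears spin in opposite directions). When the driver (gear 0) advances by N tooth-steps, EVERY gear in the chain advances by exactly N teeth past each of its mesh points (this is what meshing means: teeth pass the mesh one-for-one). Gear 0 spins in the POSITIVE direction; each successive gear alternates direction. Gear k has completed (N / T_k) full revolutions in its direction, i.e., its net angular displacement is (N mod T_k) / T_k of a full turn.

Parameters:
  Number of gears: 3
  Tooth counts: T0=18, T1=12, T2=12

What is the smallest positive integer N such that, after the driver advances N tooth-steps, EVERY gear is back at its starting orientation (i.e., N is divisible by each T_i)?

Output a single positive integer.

Answer: 36

Derivation:
Gear k returns to start when N is a multiple of T_k.
All gears at start simultaneously when N is a common multiple of [18, 12, 12]; the smallest such N is lcm(18, 12, 12).
Start: lcm = T0 = 18
Fold in T1=12: gcd(18, 12) = 6; lcm(18, 12) = 18 * 12 / 6 = 216 / 6 = 36
Fold in T2=12: gcd(36, 12) = 12; lcm(36, 12) = 36 * 12 / 12 = 432 / 12 = 36
Full cycle length = 36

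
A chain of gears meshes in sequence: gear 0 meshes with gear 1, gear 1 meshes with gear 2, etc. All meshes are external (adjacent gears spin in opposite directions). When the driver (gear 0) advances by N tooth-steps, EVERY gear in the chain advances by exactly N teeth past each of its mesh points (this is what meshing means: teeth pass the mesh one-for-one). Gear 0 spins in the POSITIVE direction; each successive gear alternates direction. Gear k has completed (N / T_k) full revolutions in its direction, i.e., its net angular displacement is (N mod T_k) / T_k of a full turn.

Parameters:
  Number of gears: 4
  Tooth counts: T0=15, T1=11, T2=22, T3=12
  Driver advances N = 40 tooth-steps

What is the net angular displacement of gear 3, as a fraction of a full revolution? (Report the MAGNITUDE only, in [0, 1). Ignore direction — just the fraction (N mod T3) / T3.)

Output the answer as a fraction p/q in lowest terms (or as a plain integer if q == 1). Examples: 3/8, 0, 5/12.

Chain of 4 gears, tooth counts: [15, 11, 22, 12]
  gear 0: T0=15, direction=positive, advance = 40 mod 15 = 10 teeth = 10/15 turn
  gear 1: T1=11, direction=negative, advance = 40 mod 11 = 7 teeth = 7/11 turn
  gear 2: T2=22, direction=positive, advance = 40 mod 22 = 18 teeth = 18/22 turn
  gear 3: T3=12, direction=negative, advance = 40 mod 12 = 4 teeth = 4/12 turn
Gear 3: 40 mod 12 = 4
Fraction = 4 / 12 = 1/3 (gcd(4,12)=4) = 1/3

Answer: 1/3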